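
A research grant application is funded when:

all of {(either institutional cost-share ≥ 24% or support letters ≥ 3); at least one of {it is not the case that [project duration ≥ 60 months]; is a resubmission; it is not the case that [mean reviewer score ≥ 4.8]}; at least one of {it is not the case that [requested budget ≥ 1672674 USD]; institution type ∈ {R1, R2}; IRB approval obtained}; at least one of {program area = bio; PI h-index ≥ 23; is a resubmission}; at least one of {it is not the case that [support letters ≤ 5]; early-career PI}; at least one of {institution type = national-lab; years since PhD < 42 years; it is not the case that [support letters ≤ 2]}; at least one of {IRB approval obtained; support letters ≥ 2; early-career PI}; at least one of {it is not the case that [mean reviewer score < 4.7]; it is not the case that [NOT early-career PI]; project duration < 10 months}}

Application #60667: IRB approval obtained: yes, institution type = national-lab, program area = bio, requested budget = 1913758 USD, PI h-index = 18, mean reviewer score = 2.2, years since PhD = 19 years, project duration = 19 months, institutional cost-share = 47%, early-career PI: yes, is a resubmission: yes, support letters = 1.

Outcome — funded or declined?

Atomic conditions:
  institutional cost-share ≥ 24%: 47 ≥ 24 is true
  support letters ≥ 3: 1 ≥ 3 is false
  project duration ≥ 60 months: 19 ≥ 60 is false
  is a resubmission: yes → true
  mean reviewer score ≥ 4.8: 2.2 ≥ 4.8 is false
  requested budget ≥ 1672674 USD: 1913758 ≥ 1672674 is true
  institution type ∈ {R1, R2}: national-lab is not in the set → false
  IRB approval obtained: yes → true
  program area = bio: bio == bio is true
  PI h-index ≥ 23: 18 ≥ 23 is false
  support letters ≤ 5: 1 ≤ 5 is true
  early-career PI: yes → true
  institution type = national-lab: national-lab == national-lab is true
  years since PhD < 42 years: 19 < 42 is true
  support letters ≤ 2: 1 ≤ 2 is true
  support letters ≥ 2: 1 ≥ 2 is false
  mean reviewer score < 4.7: 2.2 < 4.7 is true
  NOT early-career PI: yes → false
  project duration < 10 months: 19 < 10 is false
Combine:
[1] true OR false = true
[2.1] NOT false = true
[2.3] NOT false = true
[2] true OR true OR true = true
[3.1] NOT true = false
[3] false OR false OR true = true
[4] true OR false OR true = true
[5.1] NOT true = false
[5] false OR true = true
[6.3] NOT true = false
[6] true OR true OR false = true
[7] true OR false OR true = true
[8.1] NOT true = false
[8.2] NOT false = true
[8] false OR true OR false = true
[root] true AND true AND true AND true AND true AND true AND true AND true = true
Overall: true → funded

Funded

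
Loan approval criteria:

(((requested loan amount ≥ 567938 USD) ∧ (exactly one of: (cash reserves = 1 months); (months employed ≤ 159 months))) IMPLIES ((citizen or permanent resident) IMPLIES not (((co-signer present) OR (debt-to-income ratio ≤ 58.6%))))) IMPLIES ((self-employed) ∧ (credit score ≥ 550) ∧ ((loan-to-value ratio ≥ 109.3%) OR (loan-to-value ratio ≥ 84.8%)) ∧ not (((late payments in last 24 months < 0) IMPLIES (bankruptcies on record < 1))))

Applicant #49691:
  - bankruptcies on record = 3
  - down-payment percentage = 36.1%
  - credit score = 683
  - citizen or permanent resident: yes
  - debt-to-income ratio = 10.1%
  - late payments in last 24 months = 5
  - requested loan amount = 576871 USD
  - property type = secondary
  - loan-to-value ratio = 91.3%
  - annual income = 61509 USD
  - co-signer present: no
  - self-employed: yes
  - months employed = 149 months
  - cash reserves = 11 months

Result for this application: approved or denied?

Atomic conditions:
  requested loan amount ≥ 567938 USD: 576871 ≥ 567938 is true
  cash reserves = 1 months: 11 == 1 is false
  months employed ≤ 159 months: 149 ≤ 159 is true
  citizen or permanent resident: yes → true
  co-signer present: no → false
  debt-to-income ratio ≤ 58.6%: 10.1 ≤ 58.6 is true
  self-employed: yes → true
  credit score ≥ 550: 683 ≥ 550 is true
  loan-to-value ratio ≥ 109.3%: 91.3 ≥ 109.3 is false
  loan-to-value ratio ≥ 84.8%: 91.3 ≥ 84.8 is true
  late payments in last 24 months < 0: 5 < 0 is false
  bankruptcies on record < 1: 3 < 1 is false
Combine:
[1.1.2] exactly-one(false, true) = true
[1.1] true AND true = true
[1.2.2.1] false OR true = true
[1.2.2] NOT true = false
[1.2] true → false = false
[1] true → false = false
[2.3] false OR true = true
[2.4.1] false → false (antecedent false ⇒ implication holds) = true
[2.4] NOT true = false
[2] true AND true AND true AND false = false
[root] false → false (antecedent false ⇒ implication holds) = true
Overall: true → approved

Approved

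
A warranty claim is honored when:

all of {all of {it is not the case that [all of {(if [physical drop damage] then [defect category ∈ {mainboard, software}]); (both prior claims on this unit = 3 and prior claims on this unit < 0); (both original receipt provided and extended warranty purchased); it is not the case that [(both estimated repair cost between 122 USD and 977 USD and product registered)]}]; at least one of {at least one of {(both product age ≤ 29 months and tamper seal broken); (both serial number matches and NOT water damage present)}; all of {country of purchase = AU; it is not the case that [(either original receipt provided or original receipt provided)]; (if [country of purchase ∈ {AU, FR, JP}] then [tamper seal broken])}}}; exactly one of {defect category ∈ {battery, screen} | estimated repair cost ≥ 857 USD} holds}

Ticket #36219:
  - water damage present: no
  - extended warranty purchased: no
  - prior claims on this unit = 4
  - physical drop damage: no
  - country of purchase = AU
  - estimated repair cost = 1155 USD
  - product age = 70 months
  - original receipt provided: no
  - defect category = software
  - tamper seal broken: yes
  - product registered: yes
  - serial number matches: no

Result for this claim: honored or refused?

Honored

Atomic conditions:
  physical drop damage: no → false
  defect category ∈ {mainboard, software}: software is in the set → true
  prior claims on this unit = 3: 4 == 3 is false
  prior claims on this unit < 0: 4 < 0 is false
  original receipt provided: no → false
  extended warranty purchased: no → false
  estimated repair cost between 122 USD and 977 USD: 1155 in [122, 977] is false
  product registered: yes → true
  product age ≤ 29 months: 70 ≤ 29 is false
  tamper seal broken: yes → true
  serial number matches: no → false
  NOT water damage present: no → true
  country of purchase = AU: AU == AU is true
  country of purchase ∈ {AU, FR, JP}: AU is in the set → true
  defect category ∈ {battery, screen}: software is not in the set → false
  estimated repair cost ≥ 857 USD: 1155 ≥ 857 is true
Combine:
[1.1.1.1] false → true (antecedent false ⇒ implication holds) = true
[1.1.1.2] false AND false = false
[1.1.1.3] false AND false = false
[1.1.1.4.1] false AND true = false
[1.1.1.4] NOT false = true
[1.1.1] true AND false AND false AND true = false
[1.1] NOT false = true
[1.2.1.1] false AND true = false
[1.2.1.2] false AND true = false
[1.2.1] false OR false = false
[1.2.2.2.1] false OR false = false
[1.2.2.2] NOT false = true
[1.2.2.3] true → true = true
[1.2.2] true AND true AND true = true
[1.2] false OR true = true
[1] true AND true = true
[2] exactly-one(false, true) = true
[root] true AND true = true
Overall: true → honored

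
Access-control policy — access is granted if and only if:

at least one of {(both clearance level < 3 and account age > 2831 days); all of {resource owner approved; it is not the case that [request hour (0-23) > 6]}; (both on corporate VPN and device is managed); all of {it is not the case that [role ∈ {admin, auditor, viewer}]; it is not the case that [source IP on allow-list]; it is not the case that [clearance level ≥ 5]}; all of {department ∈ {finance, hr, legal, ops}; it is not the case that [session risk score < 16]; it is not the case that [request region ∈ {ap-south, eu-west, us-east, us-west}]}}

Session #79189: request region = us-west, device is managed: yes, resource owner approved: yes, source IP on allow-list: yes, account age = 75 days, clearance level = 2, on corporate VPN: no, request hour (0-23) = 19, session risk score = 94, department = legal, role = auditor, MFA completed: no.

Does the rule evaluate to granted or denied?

Denied

Atomic conditions:
  clearance level < 3: 2 < 3 is true
  account age > 2831 days: 75 > 2831 is false
  resource owner approved: yes → true
  request hour (0-23) > 6: 19 > 6 is true
  on corporate VPN: no → false
  device is managed: yes → true
  role ∈ {admin, auditor, viewer}: auditor is in the set → true
  source IP on allow-list: yes → true
  clearance level ≥ 5: 2 ≥ 5 is false
  department ∈ {finance, hr, legal, ops}: legal is in the set → true
  session risk score < 16: 94 < 16 is false
  request region ∈ {ap-south, eu-west, us-east, us-west}: us-west is in the set → true
Combine:
[1] true AND false = false
[2.2] NOT true = false
[2] true AND false = false
[3] false AND true = false
[4.1] NOT true = false
[4.2] NOT true = false
[4.3] NOT false = true
[4] false AND false AND true = false
[5.2] NOT false = true
[5.3] NOT true = false
[5] true AND true AND false = false
[root] false OR false OR false OR false OR false = false
Overall: false → denied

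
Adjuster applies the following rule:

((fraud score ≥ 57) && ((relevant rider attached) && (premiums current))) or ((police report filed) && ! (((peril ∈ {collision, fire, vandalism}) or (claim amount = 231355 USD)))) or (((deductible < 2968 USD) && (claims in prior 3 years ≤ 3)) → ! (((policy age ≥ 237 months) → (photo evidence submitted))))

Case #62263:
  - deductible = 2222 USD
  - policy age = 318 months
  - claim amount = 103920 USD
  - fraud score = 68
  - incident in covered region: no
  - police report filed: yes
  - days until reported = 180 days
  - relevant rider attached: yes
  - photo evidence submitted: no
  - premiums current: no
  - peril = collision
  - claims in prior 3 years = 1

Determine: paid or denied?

Paid

Atomic conditions:
  fraud score ≥ 57: 68 ≥ 57 is true
  relevant rider attached: yes → true
  premiums current: no → false
  police report filed: yes → true
  peril ∈ {collision, fire, vandalism}: collision is in the set → true
  claim amount = 231355 USD: 103920 == 231355 is false
  deductible < 2968 USD: 2222 < 2968 is true
  claims in prior 3 years ≤ 3: 1 ≤ 3 is true
  policy age ≥ 237 months: 318 ≥ 237 is true
  photo evidence submitted: no → false
Combine:
[1.2] true AND false = false
[1] true AND false = false
[2.2.1] true OR false = true
[2.2] NOT true = false
[2] true AND false = false
[3.1] true AND true = true
[3.2.1] true → false = false
[3.2] NOT false = true
[3] true → true = true
[root] false OR false OR true = true
Overall: true → paid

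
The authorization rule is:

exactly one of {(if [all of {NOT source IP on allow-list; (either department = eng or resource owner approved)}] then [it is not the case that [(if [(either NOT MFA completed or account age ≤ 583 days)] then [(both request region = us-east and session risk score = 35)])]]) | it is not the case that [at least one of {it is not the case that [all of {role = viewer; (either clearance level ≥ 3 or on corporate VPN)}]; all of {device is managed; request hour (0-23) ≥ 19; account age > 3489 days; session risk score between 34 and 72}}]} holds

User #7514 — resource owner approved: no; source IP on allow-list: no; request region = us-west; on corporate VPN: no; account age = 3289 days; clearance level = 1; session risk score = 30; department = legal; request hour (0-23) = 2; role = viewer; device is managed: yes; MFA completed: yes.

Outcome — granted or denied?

Granted

Atomic conditions:
  NOT source IP on allow-list: no → true
  department = eng: legal == eng is false
  resource owner approved: no → false
  NOT MFA completed: yes → false
  account age ≤ 583 days: 3289 ≤ 583 is false
  request region = us-east: us-west == us-east is false
  session risk score = 35: 30 == 35 is false
  role = viewer: viewer == viewer is true
  clearance level ≥ 3: 1 ≥ 3 is false
  on corporate VPN: no → false
  device is managed: yes → true
  request hour (0-23) ≥ 19: 2 ≥ 19 is false
  account age > 3489 days: 3289 > 3489 is false
  session risk score between 34 and 72: 30 in [34, 72] is false
Combine:
[1.1.2] false OR false = false
[1.1] true AND false = false
[1.2.1.1] false OR false = false
[1.2.1.2] false AND false = false
[1.2.1] false → false (antecedent false ⇒ implication holds) = true
[1.2] NOT true = false
[1] false → false (antecedent false ⇒ implication holds) = true
[2.1.1.1.2] false OR false = false
[2.1.1.1] true AND false = false
[2.1.1] NOT false = true
[2.1.2] true AND false AND false AND false = false
[2.1] true OR false = true
[2] NOT true = false
[root] exactly-one(true, false) = true
Overall: true → granted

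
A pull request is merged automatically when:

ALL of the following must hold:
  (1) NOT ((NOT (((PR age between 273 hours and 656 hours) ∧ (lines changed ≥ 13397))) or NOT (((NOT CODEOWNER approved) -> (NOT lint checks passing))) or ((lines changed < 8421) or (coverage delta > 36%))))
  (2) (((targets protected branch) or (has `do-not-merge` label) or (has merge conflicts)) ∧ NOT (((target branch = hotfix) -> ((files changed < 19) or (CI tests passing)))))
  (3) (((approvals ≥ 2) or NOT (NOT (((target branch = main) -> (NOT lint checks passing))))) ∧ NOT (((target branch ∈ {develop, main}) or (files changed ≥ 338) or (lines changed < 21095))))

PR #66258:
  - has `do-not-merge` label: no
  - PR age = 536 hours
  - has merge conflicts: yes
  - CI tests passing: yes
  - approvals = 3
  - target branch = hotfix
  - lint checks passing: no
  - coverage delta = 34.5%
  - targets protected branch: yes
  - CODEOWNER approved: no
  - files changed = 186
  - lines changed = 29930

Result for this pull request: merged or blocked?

Blocked

Atomic conditions:
  PR age between 273 hours and 656 hours: 536 in [273, 656] is true
  lines changed ≥ 13397: 29930 ≥ 13397 is true
  NOT CODEOWNER approved: no → true
  NOT lint checks passing: no → true
  lines changed < 8421: 29930 < 8421 is false
  coverage delta > 36%: 34.5 > 36 is false
  targets protected branch: yes → true
  has `do-not-merge` label: no → false
  has merge conflicts: yes → true
  target branch = hotfix: hotfix == hotfix is true
  files changed < 19: 186 < 19 is false
  CI tests passing: yes → true
  approvals ≥ 2: 3 ≥ 2 is true
  target branch = main: hotfix == main is false
  target branch ∈ {develop, main}: hotfix is not in the set → false
  files changed ≥ 338: 186 ≥ 338 is false
  lines changed < 21095: 29930 < 21095 is false
Combine:
[1.1.1.1] true AND true = true
[1.1.1] NOT true = false
[1.1.2.1] true → true = true
[1.1.2] NOT true = false
[1.1.3] false OR false = false
[1.1] false OR false OR false = false
[1] NOT false = true
[2.1] true OR false OR true = true
[2.2.1.2] false OR true = true
[2.2.1] true → true = true
[2.2] NOT true = false
[2] true AND false = false
[3.1.2.1.1] false → true (antecedent false ⇒ implication holds) = true
[3.1.2.1] NOT true = false
[3.1.2] NOT false = true
[3.1] true OR true = true
[3.2.1] false OR false OR false = false
[3.2] NOT false = true
[3] true AND true = true
[root] true AND false AND true = false
Overall: false → blocked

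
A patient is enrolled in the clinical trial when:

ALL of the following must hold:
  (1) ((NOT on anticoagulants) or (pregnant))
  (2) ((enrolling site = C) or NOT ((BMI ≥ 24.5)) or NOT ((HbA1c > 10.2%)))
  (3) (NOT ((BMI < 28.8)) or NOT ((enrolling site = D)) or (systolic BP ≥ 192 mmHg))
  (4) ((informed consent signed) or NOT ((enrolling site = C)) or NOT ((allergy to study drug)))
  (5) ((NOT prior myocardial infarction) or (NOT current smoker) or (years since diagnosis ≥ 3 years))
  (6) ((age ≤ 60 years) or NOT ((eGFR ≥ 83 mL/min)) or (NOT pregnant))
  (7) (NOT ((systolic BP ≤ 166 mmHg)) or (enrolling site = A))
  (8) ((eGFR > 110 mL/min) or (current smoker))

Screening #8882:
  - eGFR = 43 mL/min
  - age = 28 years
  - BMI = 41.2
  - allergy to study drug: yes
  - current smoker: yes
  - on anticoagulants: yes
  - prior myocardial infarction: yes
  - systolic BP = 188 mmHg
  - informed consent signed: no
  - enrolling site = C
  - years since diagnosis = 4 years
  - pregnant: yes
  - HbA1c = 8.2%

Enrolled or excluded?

Excluded

Atomic conditions:
  NOT on anticoagulants: yes → false
  pregnant: yes → true
  enrolling site = C: C == C is true
  BMI ≥ 24.5: 41.2 ≥ 24.5 is true
  HbA1c > 10.2%: 8.2 > 10.2 is false
  BMI < 28.8: 41.2 < 28.8 is false
  enrolling site = D: C == D is false
  systolic BP ≥ 192 mmHg: 188 ≥ 192 is false
  informed consent signed: no → false
  allergy to study drug: yes → true
  NOT prior myocardial infarction: yes → false
  NOT current smoker: yes → false
  years since diagnosis ≥ 3 years: 4 ≥ 3 is true
  age ≤ 60 years: 28 ≤ 60 is true
  eGFR ≥ 83 mL/min: 43 ≥ 83 is false
  NOT pregnant: yes → false
  systolic BP ≤ 166 mmHg: 188 ≤ 166 is false
  enrolling site = A: C == A is false
  eGFR > 110 mL/min: 43 > 110 is false
  current smoker: yes → true
Combine:
[1] false OR true = true
[2.2] NOT true = false
[2.3] NOT false = true
[2] true OR false OR true = true
[3.1] NOT false = true
[3.2] NOT false = true
[3] true OR true OR false = true
[4.2] NOT true = false
[4.3] NOT true = false
[4] false OR false OR false = false
[5] false OR false OR true = true
[6.2] NOT false = true
[6] true OR true OR false = true
[7.1] NOT false = true
[7] true OR false = true
[8] false OR true = true
[root] true AND true AND true AND false AND true AND true AND true AND true = false
Overall: false → excluded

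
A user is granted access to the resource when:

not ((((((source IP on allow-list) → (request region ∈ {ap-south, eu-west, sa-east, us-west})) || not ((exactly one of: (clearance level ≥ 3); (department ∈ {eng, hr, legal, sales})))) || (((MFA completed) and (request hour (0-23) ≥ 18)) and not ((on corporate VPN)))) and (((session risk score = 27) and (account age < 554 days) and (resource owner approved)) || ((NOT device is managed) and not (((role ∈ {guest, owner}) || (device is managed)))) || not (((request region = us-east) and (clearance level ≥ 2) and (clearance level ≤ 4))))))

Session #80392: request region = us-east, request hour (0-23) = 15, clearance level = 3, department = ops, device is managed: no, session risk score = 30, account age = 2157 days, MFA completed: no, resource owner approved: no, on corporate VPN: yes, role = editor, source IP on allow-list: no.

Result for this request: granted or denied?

Atomic conditions:
  source IP on allow-list: no → false
  request region ∈ {ap-south, eu-west, sa-east, us-west}: us-east is not in the set → false
  clearance level ≥ 3: 3 ≥ 3 is true
  department ∈ {eng, hr, legal, sales}: ops is not in the set → false
  MFA completed: no → false
  request hour (0-23) ≥ 18: 15 ≥ 18 is false
  on corporate VPN: yes → true
  session risk score = 27: 30 == 27 is false
  account age < 554 days: 2157 < 554 is false
  resource owner approved: no → false
  NOT device is managed: no → true
  role ∈ {guest, owner}: editor is not in the set → false
  device is managed: no → false
  request region = us-east: us-east == us-east is true
  clearance level ≥ 2: 3 ≥ 2 is true
  clearance level ≤ 4: 3 ≤ 4 is true
Combine:
[1.1.1.1] false → false (antecedent false ⇒ implication holds) = true
[1.1.1.2.1] exactly-one(true, false) = true
[1.1.1.2] NOT true = false
[1.1.1] true OR false = true
[1.1.2.1] false AND false = false
[1.1.2.2] NOT true = false
[1.1.2] false AND false = false
[1.1] true OR false = true
[1.2.1] false AND false AND false = false
[1.2.2.2.1] false OR false = false
[1.2.2.2] NOT false = true
[1.2.2] true AND true = true
[1.2.3.1] true AND true AND true = true
[1.2.3] NOT true = false
[1.2] false OR true OR false = true
[1] true AND true = true
[root] NOT true = false
Overall: false → denied

Denied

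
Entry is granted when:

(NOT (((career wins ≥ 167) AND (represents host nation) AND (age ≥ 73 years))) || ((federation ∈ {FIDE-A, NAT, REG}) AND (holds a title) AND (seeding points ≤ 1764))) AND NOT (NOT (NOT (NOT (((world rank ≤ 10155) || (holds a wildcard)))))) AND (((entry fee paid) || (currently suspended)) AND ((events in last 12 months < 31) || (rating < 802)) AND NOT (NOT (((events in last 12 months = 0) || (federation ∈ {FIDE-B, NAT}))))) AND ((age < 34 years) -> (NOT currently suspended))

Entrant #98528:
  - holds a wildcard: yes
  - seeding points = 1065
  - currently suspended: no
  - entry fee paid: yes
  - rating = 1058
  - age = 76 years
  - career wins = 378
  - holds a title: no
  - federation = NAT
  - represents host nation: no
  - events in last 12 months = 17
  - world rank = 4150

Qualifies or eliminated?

Qualifies

Atomic conditions:
  career wins ≥ 167: 378 ≥ 167 is true
  represents host nation: no → false
  age ≥ 73 years: 76 ≥ 73 is true
  federation ∈ {FIDE-A, NAT, REG}: NAT is in the set → true
  holds a title: no → false
  seeding points ≤ 1764: 1065 ≤ 1764 is true
  world rank ≤ 10155: 4150 ≤ 10155 is true
  holds a wildcard: yes → true
  entry fee paid: yes → true
  currently suspended: no → false
  events in last 12 months < 31: 17 < 31 is true
  rating < 802: 1058 < 802 is false
  events in last 12 months = 0: 17 == 0 is false
  federation ∈ {FIDE-B, NAT}: NAT is in the set → true
  age < 34 years: 76 < 34 is false
  NOT currently suspended: no → true
Combine:
[1.1.1] true AND false AND true = false
[1.1] NOT false = true
[1.2] true AND false AND true = false
[1] true OR false = true
[2.1.1.1.1] true OR true = true
[2.1.1.1] NOT true = false
[2.1.1] NOT false = true
[2.1] NOT true = false
[2] NOT false = true
[3.1] true OR false = true
[3.2] true OR false = true
[3.3.1.1] false OR true = true
[3.3.1] NOT true = false
[3.3] NOT false = true
[3] true AND true AND true = true
[4] false → true (antecedent false ⇒ implication holds) = true
[root] true AND true AND true AND true = true
Overall: true → qualifies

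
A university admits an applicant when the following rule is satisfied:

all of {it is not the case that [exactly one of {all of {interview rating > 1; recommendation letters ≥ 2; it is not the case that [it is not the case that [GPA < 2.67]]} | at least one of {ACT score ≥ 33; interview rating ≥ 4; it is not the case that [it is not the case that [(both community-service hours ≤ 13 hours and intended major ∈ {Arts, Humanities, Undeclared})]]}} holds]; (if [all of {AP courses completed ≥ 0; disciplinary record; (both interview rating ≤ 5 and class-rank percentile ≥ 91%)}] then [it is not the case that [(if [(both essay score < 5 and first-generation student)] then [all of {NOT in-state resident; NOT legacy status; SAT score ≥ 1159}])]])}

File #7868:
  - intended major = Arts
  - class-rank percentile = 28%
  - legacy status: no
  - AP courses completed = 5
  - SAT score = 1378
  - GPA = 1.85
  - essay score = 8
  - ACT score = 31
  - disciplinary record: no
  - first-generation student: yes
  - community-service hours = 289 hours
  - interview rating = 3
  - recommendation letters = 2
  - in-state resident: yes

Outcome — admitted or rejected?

Atomic conditions:
  interview rating > 1: 3 > 1 is true
  recommendation letters ≥ 2: 2 ≥ 2 is true
  GPA < 2.67: 1.85 < 2.67 is true
  ACT score ≥ 33: 31 ≥ 33 is false
  interview rating ≥ 4: 3 ≥ 4 is false
  community-service hours ≤ 13 hours: 289 ≤ 13 is false
  intended major ∈ {Arts, Humanities, Undeclared}: Arts is in the set → true
  AP courses completed ≥ 0: 5 ≥ 0 is true
  disciplinary record: no → false
  interview rating ≤ 5: 3 ≤ 5 is true
  class-rank percentile ≥ 91%: 28 ≥ 91 is false
  essay score < 5: 8 < 5 is false
  first-generation student: yes → true
  NOT in-state resident: yes → false
  NOT legacy status: no → true
  SAT score ≥ 1159: 1378 ≥ 1159 is true
Combine:
[1.1.1.3.1] NOT true = false
[1.1.1.3] NOT false = true
[1.1.1] true AND true AND true = true
[1.1.2.3.1.1] false AND true = false
[1.1.2.3.1] NOT false = true
[1.1.2.3] NOT true = false
[1.1.2] false OR false OR false = false
[1.1] exactly-one(true, false) = true
[1] NOT true = false
[2.1.3] true AND false = false
[2.1] true AND false AND false = false
[2.2.1.1] false AND true = false
[2.2.1.2] false AND true AND true = false
[2.2.1] false → false (antecedent false ⇒ implication holds) = true
[2.2] NOT true = false
[2] false → false (antecedent false ⇒ implication holds) = true
[root] false AND true = false
Overall: false → rejected

Rejected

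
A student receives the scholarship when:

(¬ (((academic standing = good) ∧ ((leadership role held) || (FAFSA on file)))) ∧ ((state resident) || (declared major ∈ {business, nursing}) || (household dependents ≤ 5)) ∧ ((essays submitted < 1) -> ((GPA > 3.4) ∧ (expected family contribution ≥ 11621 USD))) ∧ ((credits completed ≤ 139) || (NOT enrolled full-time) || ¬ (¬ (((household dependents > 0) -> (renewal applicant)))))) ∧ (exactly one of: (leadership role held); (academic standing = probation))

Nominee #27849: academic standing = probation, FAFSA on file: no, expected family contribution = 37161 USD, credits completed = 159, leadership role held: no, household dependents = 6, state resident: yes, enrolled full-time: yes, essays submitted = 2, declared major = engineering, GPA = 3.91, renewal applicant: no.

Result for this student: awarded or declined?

Atomic conditions:
  academic standing = good: probation == good is false
  leadership role held: no → false
  FAFSA on file: no → false
  state resident: yes → true
  declared major ∈ {business, nursing}: engineering is not in the set → false
  household dependents ≤ 5: 6 ≤ 5 is false
  essays submitted < 1: 2 < 1 is false
  GPA > 3.4: 3.91 > 3.4 is true
  expected family contribution ≥ 11621 USD: 37161 ≥ 11621 is true
  credits completed ≤ 139: 159 ≤ 139 is false
  NOT enrolled full-time: yes → false
  household dependents > 0: 6 > 0 is true
  renewal applicant: no → false
  academic standing = probation: probation == probation is true
Combine:
[1.1.1.2] false OR false = false
[1.1.1] false AND false = false
[1.1] NOT false = true
[1.2] true OR false OR false = true
[1.3.2] true AND true = true
[1.3] false → true (antecedent false ⇒ implication holds) = true
[1.4.3.1.1] true → false = false
[1.4.3.1] NOT false = true
[1.4.3] NOT true = false
[1.4] false OR false OR false = false
[1] true AND true AND true AND false = false
[2] exactly-one(false, true) = true
[root] false AND true = false
Overall: false → declined

Declined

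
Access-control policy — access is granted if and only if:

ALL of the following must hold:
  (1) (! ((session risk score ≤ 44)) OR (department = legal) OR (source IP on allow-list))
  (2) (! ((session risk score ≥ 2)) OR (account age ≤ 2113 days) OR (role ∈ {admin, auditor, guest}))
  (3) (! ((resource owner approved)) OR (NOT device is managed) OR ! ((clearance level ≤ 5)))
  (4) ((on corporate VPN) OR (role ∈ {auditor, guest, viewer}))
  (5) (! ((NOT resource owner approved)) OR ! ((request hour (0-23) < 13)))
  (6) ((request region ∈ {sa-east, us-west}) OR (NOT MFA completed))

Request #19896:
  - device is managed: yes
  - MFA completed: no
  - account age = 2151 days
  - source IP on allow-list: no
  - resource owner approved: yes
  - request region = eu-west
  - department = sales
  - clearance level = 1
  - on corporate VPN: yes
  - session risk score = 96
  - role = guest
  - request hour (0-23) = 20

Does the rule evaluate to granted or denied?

Denied

Atomic conditions:
  session risk score ≤ 44: 96 ≤ 44 is false
  department = legal: sales == legal is false
  source IP on allow-list: no → false
  session risk score ≥ 2: 96 ≥ 2 is true
  account age ≤ 2113 days: 2151 ≤ 2113 is false
  role ∈ {admin, auditor, guest}: guest is in the set → true
  resource owner approved: yes → true
  NOT device is managed: yes → false
  clearance level ≤ 5: 1 ≤ 5 is true
  on corporate VPN: yes → true
  role ∈ {auditor, guest, viewer}: guest is in the set → true
  NOT resource owner approved: yes → false
  request hour (0-23) < 13: 20 < 13 is false
  request region ∈ {sa-east, us-west}: eu-west is not in the set → false
  NOT MFA completed: no → true
Combine:
[1.1] NOT false = true
[1] true OR false OR false = true
[2.1] NOT true = false
[2] false OR false OR true = true
[3.1] NOT true = false
[3.3] NOT true = false
[3] false OR false OR false = false
[4] true OR true = true
[5.1] NOT false = true
[5.2] NOT false = true
[5] true OR true = true
[6] false OR true = true
[root] true AND true AND false AND true AND true AND true = false
Overall: false → denied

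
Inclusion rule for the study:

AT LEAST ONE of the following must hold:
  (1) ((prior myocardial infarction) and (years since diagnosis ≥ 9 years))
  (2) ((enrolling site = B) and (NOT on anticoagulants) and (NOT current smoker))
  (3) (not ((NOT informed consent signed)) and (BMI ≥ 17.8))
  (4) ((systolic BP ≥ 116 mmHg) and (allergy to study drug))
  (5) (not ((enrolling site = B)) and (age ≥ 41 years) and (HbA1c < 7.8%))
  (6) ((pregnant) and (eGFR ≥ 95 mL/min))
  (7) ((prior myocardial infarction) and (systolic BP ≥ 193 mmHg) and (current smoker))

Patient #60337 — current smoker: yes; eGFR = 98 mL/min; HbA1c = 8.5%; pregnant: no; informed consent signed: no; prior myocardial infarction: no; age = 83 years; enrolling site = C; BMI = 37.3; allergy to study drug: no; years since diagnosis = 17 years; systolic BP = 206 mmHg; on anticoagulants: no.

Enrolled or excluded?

Excluded

Atomic conditions:
  prior myocardial infarction: no → false
  years since diagnosis ≥ 9 years: 17 ≥ 9 is true
  enrolling site = B: C == B is false
  NOT on anticoagulants: no → true
  NOT current smoker: yes → false
  NOT informed consent signed: no → true
  BMI ≥ 17.8: 37.3 ≥ 17.8 is true
  systolic BP ≥ 116 mmHg: 206 ≥ 116 is true
  allergy to study drug: no → false
  age ≥ 41 years: 83 ≥ 41 is true
  HbA1c < 7.8%: 8.5 < 7.8 is false
  pregnant: no → false
  eGFR ≥ 95 mL/min: 98 ≥ 95 is true
  systolic BP ≥ 193 mmHg: 206 ≥ 193 is true
  current smoker: yes → true
Combine:
[1] false AND true = false
[2] false AND true AND false = false
[3.1] NOT true = false
[3] false AND true = false
[4] true AND false = false
[5.1] NOT false = true
[5] true AND true AND false = false
[6] false AND true = false
[7] false AND true AND true = false
[root] false OR false OR false OR false OR false OR false OR false = false
Overall: false → excluded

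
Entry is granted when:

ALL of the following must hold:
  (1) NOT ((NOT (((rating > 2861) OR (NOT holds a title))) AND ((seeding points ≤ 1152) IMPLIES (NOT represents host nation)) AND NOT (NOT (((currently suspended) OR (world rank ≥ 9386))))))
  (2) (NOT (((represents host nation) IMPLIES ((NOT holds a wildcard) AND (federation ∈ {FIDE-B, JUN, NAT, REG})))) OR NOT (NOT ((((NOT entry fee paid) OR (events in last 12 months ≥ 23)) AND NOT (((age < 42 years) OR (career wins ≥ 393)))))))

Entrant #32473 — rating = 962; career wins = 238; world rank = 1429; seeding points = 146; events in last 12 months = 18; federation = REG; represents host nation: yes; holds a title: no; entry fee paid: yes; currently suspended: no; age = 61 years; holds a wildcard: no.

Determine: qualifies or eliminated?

Atomic conditions:
  rating > 2861: 962 > 2861 is false
  NOT holds a title: no → true
  seeding points ≤ 1152: 146 ≤ 1152 is true
  NOT represents host nation: yes → false
  currently suspended: no → false
  world rank ≥ 9386: 1429 ≥ 9386 is false
  represents host nation: yes → true
  NOT holds a wildcard: no → true
  federation ∈ {FIDE-B, JUN, NAT, REG}: REG is in the set → true
  NOT entry fee paid: yes → false
  events in last 12 months ≥ 23: 18 ≥ 23 is false
  age < 42 years: 61 < 42 is false
  career wins ≥ 393: 238 ≥ 393 is false
Combine:
[1.1.1.1] false OR true = true
[1.1.1] NOT true = false
[1.1.2] true → false = false
[1.1.3.1.1] false OR false = false
[1.1.3.1] NOT false = true
[1.1.3] NOT true = false
[1.1] false AND false AND false = false
[1] NOT false = true
[2.1.1.2] true AND true = true
[2.1.1] true → true = true
[2.1] NOT true = false
[2.2.1.1.1] false OR false = false
[2.2.1.1.2.1] false OR false = false
[2.2.1.1.2] NOT false = true
[2.2.1.1] false AND true = false
[2.2.1] NOT false = true
[2.2] NOT true = false
[2] false OR false = false
[root] true AND false = false
Overall: false → eliminated

Eliminated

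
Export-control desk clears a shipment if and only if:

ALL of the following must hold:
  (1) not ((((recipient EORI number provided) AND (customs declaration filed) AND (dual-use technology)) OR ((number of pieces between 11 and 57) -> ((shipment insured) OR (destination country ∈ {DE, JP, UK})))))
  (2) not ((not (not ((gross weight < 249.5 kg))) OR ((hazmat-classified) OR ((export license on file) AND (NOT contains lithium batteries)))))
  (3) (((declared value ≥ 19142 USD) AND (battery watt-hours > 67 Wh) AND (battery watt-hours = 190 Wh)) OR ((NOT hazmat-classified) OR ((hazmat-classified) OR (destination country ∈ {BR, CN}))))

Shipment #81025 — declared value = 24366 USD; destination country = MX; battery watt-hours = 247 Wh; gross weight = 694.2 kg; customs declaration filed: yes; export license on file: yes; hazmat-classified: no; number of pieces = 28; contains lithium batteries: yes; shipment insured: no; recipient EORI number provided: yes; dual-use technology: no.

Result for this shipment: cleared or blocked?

Atomic conditions:
  recipient EORI number provided: yes → true
  customs declaration filed: yes → true
  dual-use technology: no → false
  number of pieces between 11 and 57: 28 in [11, 57] is true
  shipment insured: no → false
  destination country ∈ {DE, JP, UK}: MX is not in the set → false
  gross weight < 249.5 kg: 694.2 < 249.5 is false
  hazmat-classified: no → false
  export license on file: yes → true
  NOT contains lithium batteries: yes → false
  declared value ≥ 19142 USD: 24366 ≥ 19142 is true
  battery watt-hours > 67 Wh: 247 > 67 is true
  battery watt-hours = 190 Wh: 247 == 190 is false
  NOT hazmat-classified: no → true
  destination country ∈ {BR, CN}: MX is not in the set → false
Combine:
[1.1.1] true AND true AND false = false
[1.1.2.2] false OR false = false
[1.1.2] true → false = false
[1.1] false OR false = false
[1] NOT false = true
[2.1.1.1] NOT false = true
[2.1.1] NOT true = false
[2.1.2.2] true AND false = false
[2.1.2] false OR false = false
[2.1] false OR false = false
[2] NOT false = true
[3.1] true AND true AND false = false
[3.2.2] false OR false = false
[3.2] true OR false = true
[3] false OR true = true
[root] true AND true AND true = true
Overall: true → cleared

Cleared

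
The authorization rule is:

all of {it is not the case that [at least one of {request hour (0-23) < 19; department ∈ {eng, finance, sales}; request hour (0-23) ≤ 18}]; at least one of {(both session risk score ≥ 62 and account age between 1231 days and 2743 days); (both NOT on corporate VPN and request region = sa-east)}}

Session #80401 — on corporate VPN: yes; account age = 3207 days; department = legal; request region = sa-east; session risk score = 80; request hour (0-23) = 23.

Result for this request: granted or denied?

Atomic conditions:
  request hour (0-23) < 19: 23 < 19 is false
  department ∈ {eng, finance, sales}: legal is not in the set → false
  request hour (0-23) ≤ 18: 23 ≤ 18 is false
  session risk score ≥ 62: 80 ≥ 62 is true
  account age between 1231 days and 2743 days: 3207 in [1231, 2743] is false
  NOT on corporate VPN: yes → false
  request region = sa-east: sa-east == sa-east is true
Combine:
[1.1] false OR false OR false = false
[1] NOT false = true
[2.1] true AND false = false
[2.2] false AND true = false
[2] false OR false = false
[root] true AND false = false
Overall: false → denied

Denied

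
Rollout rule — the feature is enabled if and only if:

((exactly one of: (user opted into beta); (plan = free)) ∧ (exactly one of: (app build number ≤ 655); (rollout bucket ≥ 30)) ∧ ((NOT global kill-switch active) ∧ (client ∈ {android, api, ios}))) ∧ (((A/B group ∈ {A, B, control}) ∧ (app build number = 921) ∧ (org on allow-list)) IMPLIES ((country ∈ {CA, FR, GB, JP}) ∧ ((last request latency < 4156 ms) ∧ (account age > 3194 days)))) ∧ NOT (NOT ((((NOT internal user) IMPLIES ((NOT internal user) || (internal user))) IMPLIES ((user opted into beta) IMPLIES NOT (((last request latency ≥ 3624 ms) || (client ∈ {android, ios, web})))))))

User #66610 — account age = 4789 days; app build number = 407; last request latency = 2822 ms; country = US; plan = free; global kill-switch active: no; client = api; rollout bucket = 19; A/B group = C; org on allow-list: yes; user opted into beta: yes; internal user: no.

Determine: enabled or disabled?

Disabled

Atomic conditions:
  user opted into beta: yes → true
  plan = free: free == free is true
  app build number ≤ 655: 407 ≤ 655 is true
  rollout bucket ≥ 30: 19 ≥ 30 is false
  NOT global kill-switch active: no → true
  client ∈ {android, api, ios}: api is in the set → true
  A/B group ∈ {A, B, control}: C is not in the set → false
  app build number = 921: 407 == 921 is false
  org on allow-list: yes → true
  country ∈ {CA, FR, GB, JP}: US is not in the set → false
  last request latency < 4156 ms: 2822 < 4156 is true
  account age > 3194 days: 4789 > 3194 is true
  NOT internal user: no → true
  internal user: no → false
  last request latency ≥ 3624 ms: 2822 ≥ 3624 is false
  client ∈ {android, ios, web}: api is not in the set → false
Combine:
[1.1] exactly-one(true, true) = false
[1.2] exactly-one(true, false) = true
[1.3] true AND true = true
[1] false AND true AND true = false
[2.1] false AND false AND true = false
[2.2.2] true AND true = true
[2.2] false AND true = false
[2] false → false (antecedent false ⇒ implication holds) = true
[3.1.1.1.2] true OR false = true
[3.1.1.1] true → true = true
[3.1.1.2.2.1] false OR false = false
[3.1.1.2.2] NOT false = true
[3.1.1.2] true → true = true
[3.1.1] true → true = true
[3.1] NOT true = false
[3] NOT false = true
[root] false AND true AND true = false
Overall: false → disabled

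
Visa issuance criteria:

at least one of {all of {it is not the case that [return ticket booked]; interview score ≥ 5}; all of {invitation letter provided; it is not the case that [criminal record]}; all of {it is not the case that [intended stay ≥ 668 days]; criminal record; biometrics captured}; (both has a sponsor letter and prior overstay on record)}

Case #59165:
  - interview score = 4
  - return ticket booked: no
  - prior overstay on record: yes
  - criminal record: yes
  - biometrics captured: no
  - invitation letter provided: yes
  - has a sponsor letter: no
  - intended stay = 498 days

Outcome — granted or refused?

Refused

Atomic conditions:
  return ticket booked: no → false
  interview score ≥ 5: 4 ≥ 5 is false
  invitation letter provided: yes → true
  criminal record: yes → true
  intended stay ≥ 668 days: 498 ≥ 668 is false
  biometrics captured: no → false
  has a sponsor letter: no → false
  prior overstay on record: yes → true
Combine:
[1.1] NOT false = true
[1] true AND false = false
[2.2] NOT true = false
[2] true AND false = false
[3.1] NOT false = true
[3] true AND true AND false = false
[4] false AND true = false
[root] false OR false OR false OR false = false
Overall: false → refused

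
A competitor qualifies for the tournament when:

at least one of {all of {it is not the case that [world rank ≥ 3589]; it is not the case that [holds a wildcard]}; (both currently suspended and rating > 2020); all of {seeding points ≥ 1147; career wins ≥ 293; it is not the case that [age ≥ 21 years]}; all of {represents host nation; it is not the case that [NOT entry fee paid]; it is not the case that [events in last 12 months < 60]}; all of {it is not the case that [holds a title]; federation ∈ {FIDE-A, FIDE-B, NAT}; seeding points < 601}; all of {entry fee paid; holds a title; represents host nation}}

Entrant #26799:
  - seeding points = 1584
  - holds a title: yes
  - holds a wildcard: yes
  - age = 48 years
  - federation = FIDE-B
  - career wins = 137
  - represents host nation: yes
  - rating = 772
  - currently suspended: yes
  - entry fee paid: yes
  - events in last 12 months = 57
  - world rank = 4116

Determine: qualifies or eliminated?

Atomic conditions:
  world rank ≥ 3589: 4116 ≥ 3589 is true
  holds a wildcard: yes → true
  currently suspended: yes → true
  rating > 2020: 772 > 2020 is false
  seeding points ≥ 1147: 1584 ≥ 1147 is true
  career wins ≥ 293: 137 ≥ 293 is false
  age ≥ 21 years: 48 ≥ 21 is true
  represents host nation: yes → true
  NOT entry fee paid: yes → false
  events in last 12 months < 60: 57 < 60 is true
  holds a title: yes → true
  federation ∈ {FIDE-A, FIDE-B, NAT}: FIDE-B is in the set → true
  seeding points < 601: 1584 < 601 is false
  entry fee paid: yes → true
Combine:
[1.1] NOT true = false
[1.2] NOT true = false
[1] false AND false = false
[2] true AND false = false
[3.3] NOT true = false
[3] true AND false AND false = false
[4.2] NOT false = true
[4.3] NOT true = false
[4] true AND true AND false = false
[5.1] NOT true = false
[5] false AND true AND false = false
[6] true AND true AND true = true
[root] false OR false OR false OR false OR false OR true = true
Overall: true → qualifies

Qualifies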